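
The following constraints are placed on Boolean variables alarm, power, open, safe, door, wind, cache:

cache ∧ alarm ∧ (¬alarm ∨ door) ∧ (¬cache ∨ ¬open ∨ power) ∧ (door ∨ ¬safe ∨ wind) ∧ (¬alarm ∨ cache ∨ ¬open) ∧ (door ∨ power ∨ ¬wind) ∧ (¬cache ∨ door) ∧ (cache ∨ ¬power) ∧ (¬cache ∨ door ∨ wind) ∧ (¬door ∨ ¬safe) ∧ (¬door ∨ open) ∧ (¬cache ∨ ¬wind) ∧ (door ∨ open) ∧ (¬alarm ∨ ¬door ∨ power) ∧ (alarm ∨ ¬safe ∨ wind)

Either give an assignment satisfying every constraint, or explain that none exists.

alarm=T, power=T, open=T, safe=F, door=T, wind=F, cache=T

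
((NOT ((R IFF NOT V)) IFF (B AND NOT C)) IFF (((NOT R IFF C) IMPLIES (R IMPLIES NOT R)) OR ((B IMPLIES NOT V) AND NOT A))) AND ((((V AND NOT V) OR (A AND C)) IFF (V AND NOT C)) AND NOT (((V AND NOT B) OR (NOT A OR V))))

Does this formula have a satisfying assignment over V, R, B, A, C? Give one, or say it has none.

V: False, R: True, B: True, A: True, C: False

  (NOT ((R IFF NOT V)) IFF (B AND NOT C)) IFF (((NOT R IFF C) IMPLIES (R IMPLIES NOT R)) OR ((B IMPLIES NOT V) AND NOT A)) = True
    NOT ((R IFF NOT V)) IFF (B AND NOT C) = False
      NOT ((R IFF NOT V)) = False
        R IFF NOT V = True
          NOT V = True
      B AND NOT C = True
        NOT C = True
    ((NOT R IFF C) IMPLIES (R IMPLIES NOT R)) OR ((B IMPLIES NOT V) AND NOT A) = False
      (NOT R IFF C) IMPLIES (R IMPLIES NOT R) = False
        NOT R IFF C = True
          NOT R = False
        R IMPLIES NOT R = False
          NOT R = False
      (B IMPLIES NOT V) AND NOT A = False
        B IMPLIES NOT V = True
          NOT V = True
        NOT A = False
  (((V AND NOT V) OR (A AND C)) IFF (V AND NOT C)) AND NOT (((V AND NOT B) OR (NOT A OR V))) = True
    ((V AND NOT V) OR (A AND C)) IFF (V AND NOT C) = True
      (V AND NOT V) OR (A AND C) = False
        V AND NOT V = False
          NOT V = True
        A AND C = False
      V AND NOT C = False
        NOT C = True
    NOT (((V AND NOT B) OR (NOT A OR V))) = True
      (V AND NOT B) OR (NOT A OR V) = False
        V AND NOT B = False
          NOT B = False
        NOT A OR V = False
          NOT A = False
Both conjuncts True, so the formula holds.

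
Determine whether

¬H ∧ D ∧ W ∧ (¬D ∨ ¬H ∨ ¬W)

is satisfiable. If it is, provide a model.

D: True, W: True, H: False

Unit clause (¬H) forces H = False.
Unit clause (D) forces D = True.
Unit clause (W) forces W = True.
Check each clause:
  (¬H): ¬H holds.
  (D): D holds.
  (W): W holds.
  (¬D ∨ ¬H ∨ ¬W): ¬H holds.
All clauses satisfied.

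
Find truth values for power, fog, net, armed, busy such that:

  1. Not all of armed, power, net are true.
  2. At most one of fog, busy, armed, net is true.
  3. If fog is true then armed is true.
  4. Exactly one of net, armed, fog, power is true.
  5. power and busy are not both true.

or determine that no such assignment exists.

power: True, fog: False, net: False, armed: False, busy: False

  (1) {armed, power, net}: 1/3 true — not all ✓
  (2) {fog, busy, armed, net}: 0 true — at most one ✓
  (3) fog=F ⇒ armed: vacuous ✓
  (4) {net, armed, fog, power}: 1 true — exactly one ✓
  (5) power=T, busy=F — not both ✓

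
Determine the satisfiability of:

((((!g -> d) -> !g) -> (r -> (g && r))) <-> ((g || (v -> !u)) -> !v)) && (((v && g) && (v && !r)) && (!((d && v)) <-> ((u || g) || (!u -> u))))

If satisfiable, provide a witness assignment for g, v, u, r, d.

Case g = True: the formula simplifies to !v && ((v && (v && !r)) && !((d && v))).
  v = True: the conjunct !v is False.
  v = False: the conjunct v is False.
Case g = False: the conjunct g is False.
Both cases fail — unsatisfiable.

The formula is unsatisfiable.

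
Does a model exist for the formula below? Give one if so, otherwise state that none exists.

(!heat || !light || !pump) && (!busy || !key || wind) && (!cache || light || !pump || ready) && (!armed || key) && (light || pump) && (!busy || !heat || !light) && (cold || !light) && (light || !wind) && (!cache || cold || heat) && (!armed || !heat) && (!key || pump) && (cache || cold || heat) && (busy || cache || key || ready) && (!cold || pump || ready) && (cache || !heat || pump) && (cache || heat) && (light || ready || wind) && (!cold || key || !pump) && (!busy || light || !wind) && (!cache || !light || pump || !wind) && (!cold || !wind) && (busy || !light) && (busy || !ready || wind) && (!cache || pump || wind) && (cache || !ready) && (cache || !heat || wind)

key: False; cold: False; ready: True; busy: True; wind: False; armed: False; cache: True; light: False; heat: True; pump: True

Set key = False.
  then (!armed || key) forces armed = False.
Set cold = False.
  then (cold || !light) forces light = False.
  then (light || !wind) forces wind = False.
  then (light || ready || wind) forces ready = True.
  then (busy || !ready || wind) forces busy = True.
  then (cache || !ready) forces cache = True.
  then (light || pump) forces pump = True.
  then (!cache || cold || heat) forces heat = True.
All clauses satisfied.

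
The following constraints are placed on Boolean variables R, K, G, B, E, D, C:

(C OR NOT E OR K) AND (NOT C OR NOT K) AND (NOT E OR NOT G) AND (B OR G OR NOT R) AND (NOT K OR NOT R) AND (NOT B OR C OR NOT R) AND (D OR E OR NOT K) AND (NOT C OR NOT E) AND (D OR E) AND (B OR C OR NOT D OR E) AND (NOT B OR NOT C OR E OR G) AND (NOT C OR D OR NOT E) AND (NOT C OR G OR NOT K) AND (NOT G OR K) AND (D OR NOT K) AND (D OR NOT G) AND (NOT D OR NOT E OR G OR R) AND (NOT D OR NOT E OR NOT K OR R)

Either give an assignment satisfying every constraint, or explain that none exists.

R: False, K: True, G: False, B: True, E: False, D: True, C: False

Set R = False.
Set K = True.
  then (NOT C OR NOT K) forces C = False.
  then (D OR NOT K) forces D = True.
  then (NOT D OR NOT E OR NOT K OR R) forces E = False.
  then (B OR C OR NOT D OR E) forces B = True.
Set G = False.
All clauses satisfied.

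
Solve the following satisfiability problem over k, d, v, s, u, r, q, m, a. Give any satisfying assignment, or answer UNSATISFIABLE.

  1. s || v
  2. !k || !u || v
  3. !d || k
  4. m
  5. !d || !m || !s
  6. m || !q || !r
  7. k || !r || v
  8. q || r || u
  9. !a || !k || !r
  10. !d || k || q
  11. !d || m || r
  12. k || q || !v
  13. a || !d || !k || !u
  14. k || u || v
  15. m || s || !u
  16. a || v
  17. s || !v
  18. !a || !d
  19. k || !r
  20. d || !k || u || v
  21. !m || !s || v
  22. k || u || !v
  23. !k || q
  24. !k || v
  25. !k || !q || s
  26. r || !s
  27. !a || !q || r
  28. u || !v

k=T, d=F, v=T, s=T, u=T, r=T, q=T, m=T, a=F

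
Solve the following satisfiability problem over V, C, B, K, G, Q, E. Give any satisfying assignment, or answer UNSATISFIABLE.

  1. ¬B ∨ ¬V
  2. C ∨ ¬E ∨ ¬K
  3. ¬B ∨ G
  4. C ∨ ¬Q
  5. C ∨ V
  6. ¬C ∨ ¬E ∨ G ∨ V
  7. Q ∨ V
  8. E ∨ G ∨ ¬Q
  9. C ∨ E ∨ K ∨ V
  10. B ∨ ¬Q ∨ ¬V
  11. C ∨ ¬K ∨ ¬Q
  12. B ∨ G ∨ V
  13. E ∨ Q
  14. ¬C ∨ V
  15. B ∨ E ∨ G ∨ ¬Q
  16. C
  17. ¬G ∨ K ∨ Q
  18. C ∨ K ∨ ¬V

V=T, C=T, B=F, K=T, G=F, Q=F, E=T

Unit clause (C) forces C = True.
In (¬C ∨ V) only V is left, so V = True.
In (¬B ∨ ¬V) only ¬B is left, so B = False.
In (B ∨ ¬Q ∨ ¬V) only ¬Q is left, so Q = False.
In (E ∨ Q) only E is left, so E = True.
Set K = True.
Set G = False.
All clauses satisfied.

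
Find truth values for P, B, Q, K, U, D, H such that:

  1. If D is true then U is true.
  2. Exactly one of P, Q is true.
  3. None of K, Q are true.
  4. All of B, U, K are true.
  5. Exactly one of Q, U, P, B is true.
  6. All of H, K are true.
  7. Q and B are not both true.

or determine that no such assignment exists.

Case K = True:
  Constraint (3) is violated (K=T) — contradiction.
Case K = False:
  Constraint (4) is violated (K=F) — contradiction.
Both cases fail — unsatisfiable.

Unsatisfiable — no assignment works.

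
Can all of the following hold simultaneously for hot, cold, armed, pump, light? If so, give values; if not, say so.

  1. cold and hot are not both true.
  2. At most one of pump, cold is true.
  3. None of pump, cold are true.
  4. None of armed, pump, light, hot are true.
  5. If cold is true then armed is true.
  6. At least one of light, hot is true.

UNSATISFIABLE

Case armed = True:
  Constraint (4) is violated (armed=T) — contradiction.
Case armed = False:
  (3) forces pump = False.
  (3) forces cold = False.
  (4) forces light = False.
  (4) forces hot = False.
  Constraint (6) is violated (light=F, hot=F) — contradiction.
Both cases fail — unsatisfiable.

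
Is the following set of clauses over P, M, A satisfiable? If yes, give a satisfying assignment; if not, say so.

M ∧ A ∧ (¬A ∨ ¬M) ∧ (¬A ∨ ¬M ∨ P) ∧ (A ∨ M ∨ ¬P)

UNSATISFIABLE

Case M = True:
  (A) forces A = True.
  Clause (¬A ∨ ¬M) is falsified — contradiction.
Case M = False:
  Clause (M) is falsified — contradiction.
Both cases fail, so the formula is unsatisfiable.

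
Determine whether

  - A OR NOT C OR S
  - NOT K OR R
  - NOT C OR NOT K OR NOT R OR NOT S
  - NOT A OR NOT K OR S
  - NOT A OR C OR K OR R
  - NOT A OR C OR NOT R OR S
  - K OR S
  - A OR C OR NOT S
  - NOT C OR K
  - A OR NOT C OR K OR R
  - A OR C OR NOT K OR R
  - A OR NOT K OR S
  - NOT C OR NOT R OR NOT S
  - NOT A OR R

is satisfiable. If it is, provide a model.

Try C = True:
  (NOT C OR K) forces K = True.
  (NOT K OR R) forces R = True.
  (NOT C OR NOT K OR NOT R OR NOT S) forces S = False.
  (A OR NOT C OR S) forces A = True.
  clause (NOT A OR NOT K OR S) is falsified — backtrack.
So C = False.
Set R = True.
Set K = True.
Try A = False:
  (A OR C OR NOT S) forces S = False.
  clause (A OR NOT K OR S) is falsified — backtrack.
So A = True.
  then (NOT A OR NOT K OR S) forces S = True.
All clauses satisfied.

C = False; R = True; K = True; A = True; S = True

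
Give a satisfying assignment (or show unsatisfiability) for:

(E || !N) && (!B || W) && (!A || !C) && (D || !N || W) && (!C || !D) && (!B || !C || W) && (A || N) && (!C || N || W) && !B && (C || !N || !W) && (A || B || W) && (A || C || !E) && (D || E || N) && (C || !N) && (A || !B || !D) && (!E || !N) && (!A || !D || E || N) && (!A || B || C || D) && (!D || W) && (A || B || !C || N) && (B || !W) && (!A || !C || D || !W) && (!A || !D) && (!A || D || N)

No satisfying assignment exists.

Case N = True:
  (E || !N) forces E = True.
  Clause (!E || !N) is falsified — contradiction.
Case N = False:
  (A || N) forces A = True.
  (!A || !C) forces C = False.
  (!B) forces B = False.
  (!A || B || C || D) forces D = True.
  Clause (!A || !D) is falsified — contradiction.
Both cases fail, so the formula is unsatisfiable.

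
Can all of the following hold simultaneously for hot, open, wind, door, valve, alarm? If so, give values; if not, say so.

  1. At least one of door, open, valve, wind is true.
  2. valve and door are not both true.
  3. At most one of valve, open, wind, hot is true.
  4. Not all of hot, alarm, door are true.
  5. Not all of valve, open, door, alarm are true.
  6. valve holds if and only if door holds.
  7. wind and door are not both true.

hot=F; open=T; wind=F; door=F; valve=F; alarm=T

  (1) {door, open, valve, wind}: 1 true — at least one ✓
  (2) valve=F, door=F — not both ✓
  (3) {valve, open, wind, hot}: 1 true — at most one ✓
  (4) {hot, alarm, door}: 1/3 true — not all ✓
  (5) {valve, open, door, alarm}: 2/4 true — not all ✓
  (6) valve=F, door=F — same ✓
  (7) wind=F, door=F — not both ✓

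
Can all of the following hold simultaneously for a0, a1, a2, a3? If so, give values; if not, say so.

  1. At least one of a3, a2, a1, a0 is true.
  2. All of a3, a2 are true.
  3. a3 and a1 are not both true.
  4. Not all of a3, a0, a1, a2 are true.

a0=F; a1=F; a2=T; a3=T

  (1) {a3, a2, a1, a0}: 2 true — at least one ✓
  (2) {a3, a2}: all 2 true ✓
  (3) a3=T, a1=F — not both ✓
  (4) {a3, a0, a1, a2}: 2/4 true — not all ✓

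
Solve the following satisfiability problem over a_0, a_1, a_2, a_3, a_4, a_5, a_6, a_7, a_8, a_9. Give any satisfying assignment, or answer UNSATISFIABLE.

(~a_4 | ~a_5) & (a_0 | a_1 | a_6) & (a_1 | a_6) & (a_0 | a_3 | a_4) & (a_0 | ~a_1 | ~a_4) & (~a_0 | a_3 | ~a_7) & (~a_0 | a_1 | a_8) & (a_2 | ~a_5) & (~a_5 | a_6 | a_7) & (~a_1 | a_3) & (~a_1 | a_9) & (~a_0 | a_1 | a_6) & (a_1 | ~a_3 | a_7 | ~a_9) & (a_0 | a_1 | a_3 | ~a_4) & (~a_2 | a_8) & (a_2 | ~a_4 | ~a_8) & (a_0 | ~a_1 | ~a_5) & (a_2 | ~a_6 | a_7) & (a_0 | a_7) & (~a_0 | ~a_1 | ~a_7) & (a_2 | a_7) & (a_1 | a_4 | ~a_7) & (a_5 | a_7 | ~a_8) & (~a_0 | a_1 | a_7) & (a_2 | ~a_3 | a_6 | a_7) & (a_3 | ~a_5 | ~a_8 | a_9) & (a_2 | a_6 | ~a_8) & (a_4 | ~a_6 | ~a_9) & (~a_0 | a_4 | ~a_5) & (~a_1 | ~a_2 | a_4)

Set a_0 = False.
  then (a_0 | a_7) forces a_7 = True.
Set a_1 = True.
  then (a_0 | ~a_1 | ~a_4) forces a_4 = False.
  then (~a_1 | a_3) forces a_3 = True.
  then (~a_1 | a_9) forces a_9 = True.
  then (a_0 | ~a_1 | ~a_5) forces a_5 = False.
  then (a_4 | ~a_6 | ~a_9) forces a_6 = False.
  then (~a_1 | ~a_2 | a_4) forces a_2 = False.
  then (a_2 | a_6 | ~a_8) forces a_8 = False.
All clauses satisfied.

a_0 = False; a_1 = True; a_2 = False; a_3 = True; a_4 = False; a_5 = False; a_6 = False; a_7 = True; a_8 = False; a_9 = True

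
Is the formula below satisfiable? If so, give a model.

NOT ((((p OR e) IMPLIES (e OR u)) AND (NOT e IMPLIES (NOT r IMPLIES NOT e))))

e=F, r=T, p=T, u=F

  NOT ((((p OR e) IMPLIES (e OR u)) AND (NOT e IMPLIES (NOT r IMPLIES NOT e)))) = True
    ((p OR e) IMPLIES (e OR u)) AND (NOT e IMPLIES (NOT r IMPLIES NOT e)) = False
      (p OR e) IMPLIES (e OR u) = False
        p OR e = True
        e OR u = False
      NOT e IMPLIES (NOT r IMPLIES NOT e) = True
        NOT e = True
        NOT r IMPLIES NOT e = True
          NOT r = False
          NOT e = True
The formula evaluates to True.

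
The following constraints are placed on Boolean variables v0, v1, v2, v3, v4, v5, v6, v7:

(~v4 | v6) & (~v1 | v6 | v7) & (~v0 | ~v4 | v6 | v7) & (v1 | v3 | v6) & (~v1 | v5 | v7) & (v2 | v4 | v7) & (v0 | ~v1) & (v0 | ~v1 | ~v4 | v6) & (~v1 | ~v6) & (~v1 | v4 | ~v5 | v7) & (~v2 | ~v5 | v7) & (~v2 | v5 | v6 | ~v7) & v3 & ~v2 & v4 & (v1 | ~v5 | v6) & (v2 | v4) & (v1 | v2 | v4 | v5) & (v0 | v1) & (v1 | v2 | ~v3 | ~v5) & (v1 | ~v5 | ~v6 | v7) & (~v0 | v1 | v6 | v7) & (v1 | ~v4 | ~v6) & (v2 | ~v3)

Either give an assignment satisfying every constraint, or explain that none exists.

Unsatisfiable — no assignment works.

Case v2 = True:
  Clause (~v2) is falsified — contradiction.
Case v2 = False:
  (v3) forces v3 = True.
  Clause (v2 | ~v3) is falsified — contradiction.
Both cases fail, so the formula is unsatisfiable.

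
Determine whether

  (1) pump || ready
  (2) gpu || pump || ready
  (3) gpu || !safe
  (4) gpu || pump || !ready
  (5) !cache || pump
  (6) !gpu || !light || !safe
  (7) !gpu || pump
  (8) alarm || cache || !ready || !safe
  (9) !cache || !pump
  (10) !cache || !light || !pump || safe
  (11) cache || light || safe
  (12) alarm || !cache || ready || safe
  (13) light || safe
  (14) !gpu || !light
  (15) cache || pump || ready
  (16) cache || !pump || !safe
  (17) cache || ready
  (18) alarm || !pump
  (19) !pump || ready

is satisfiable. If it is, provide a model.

light: True, gpu: False, safe: False, pump: True, ready: True, alarm: True, cache: False

Try light = False:
  (light || safe) forces safe = True.
  (gpu || !safe) forces gpu = True.
  (!gpu || pump) forces pump = True.
  (!cache || !pump) forces cache = False.
  clause (cache || !pump || !safe) is falsified — backtrack.
So light = True.
  then (!gpu || !light) forces gpu = False.
  then (gpu || !safe) forces safe = False.
Try pump = False:
  (pump || ready) forces ready = True.
  clause (gpu || pump || !ready) is falsified — backtrack.
So pump = True.
  then (!cache || !pump) forces cache = False.
  then (cache || ready) forces ready = True.
  then (alarm || !pump) forces alarm = True.
All clauses satisfied.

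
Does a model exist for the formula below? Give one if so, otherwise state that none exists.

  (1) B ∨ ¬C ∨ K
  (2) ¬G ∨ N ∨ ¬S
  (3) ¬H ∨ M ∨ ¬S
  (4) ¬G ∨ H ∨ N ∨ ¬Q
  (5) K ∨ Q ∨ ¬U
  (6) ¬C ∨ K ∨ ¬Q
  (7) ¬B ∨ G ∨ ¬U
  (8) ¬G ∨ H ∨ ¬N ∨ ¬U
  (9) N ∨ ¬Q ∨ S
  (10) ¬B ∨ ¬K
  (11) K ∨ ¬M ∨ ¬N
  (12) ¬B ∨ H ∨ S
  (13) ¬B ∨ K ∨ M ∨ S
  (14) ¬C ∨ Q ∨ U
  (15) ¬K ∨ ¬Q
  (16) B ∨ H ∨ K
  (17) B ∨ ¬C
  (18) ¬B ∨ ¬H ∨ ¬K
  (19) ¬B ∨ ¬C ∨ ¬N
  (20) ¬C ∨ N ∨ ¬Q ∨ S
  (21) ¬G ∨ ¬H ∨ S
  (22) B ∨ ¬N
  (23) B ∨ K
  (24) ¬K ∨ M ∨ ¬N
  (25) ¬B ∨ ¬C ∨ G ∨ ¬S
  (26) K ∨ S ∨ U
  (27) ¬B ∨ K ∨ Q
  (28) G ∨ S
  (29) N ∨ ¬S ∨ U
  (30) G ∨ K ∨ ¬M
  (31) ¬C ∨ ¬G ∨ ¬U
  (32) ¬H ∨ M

Try C = True:
  (B ∨ ¬C) forces B = True.
  (¬B ∨ ¬K) forces K = False.
  (¬C ∨ K ∨ ¬Q) forces Q = False.
  clause (¬B ∨ K ∨ Q) is falsified — backtrack.
So C = False.
Set M = True.
Set G = False.
  then (G ∨ S) forces S = True.
  then (G ∨ K ∨ ¬M) forces K = True.
  then (¬B ∨ ¬K) forces B = False.
  then (¬K ∨ ¬Q) forces Q = False.
  then (B ∨ ¬N) forces N = False.
  then (N ∨ ¬S ∨ U) forces U = True.
Set H = True.
All clauses satisfied.

C: False, M: True, G: False, U: True, H: True, N: False, S: True, Q: False, B: False, K: True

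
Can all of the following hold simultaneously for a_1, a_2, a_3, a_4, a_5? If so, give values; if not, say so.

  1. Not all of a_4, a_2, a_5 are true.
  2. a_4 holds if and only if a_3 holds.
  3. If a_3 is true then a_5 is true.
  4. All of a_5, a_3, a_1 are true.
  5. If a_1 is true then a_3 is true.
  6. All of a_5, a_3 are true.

a_1 = True, a_2 = False, a_3 = True, a_4 = True, a_5 = True

  (1) {a_4, a_2, a_5}: 2/3 true — not all ✓
  (2) a_4=T, a_3=T — same ✓
  (3) a_3=T ⇒ a_5: T ✓
  (4) {a_5, a_3, a_1}: all 3 true ✓
  (5) a_1=T ⇒ a_3: T ✓
  (6) {a_5, a_3}: all 2 true ✓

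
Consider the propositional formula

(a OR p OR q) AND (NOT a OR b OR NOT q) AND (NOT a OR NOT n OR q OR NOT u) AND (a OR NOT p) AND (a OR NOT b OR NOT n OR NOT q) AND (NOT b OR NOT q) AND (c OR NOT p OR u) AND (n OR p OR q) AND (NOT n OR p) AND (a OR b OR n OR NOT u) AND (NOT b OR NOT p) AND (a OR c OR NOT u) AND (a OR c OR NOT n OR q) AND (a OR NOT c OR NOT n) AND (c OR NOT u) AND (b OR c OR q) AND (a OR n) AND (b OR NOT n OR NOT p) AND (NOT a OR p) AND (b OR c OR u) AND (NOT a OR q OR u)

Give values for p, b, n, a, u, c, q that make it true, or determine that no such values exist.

Set p = True.
  then (a OR NOT p) forces a = True.
  then (NOT b OR NOT p) forces b = False.
  then (b OR NOT n OR NOT p) forces n = False.
  then (NOT a OR b OR NOT q) forces q = False.
  then (b OR c OR q) forces c = True.
  then (NOT a OR q OR u) forces u = True.
All clauses satisfied.

p=T, b=F, n=F, a=T, u=T, c=T, q=F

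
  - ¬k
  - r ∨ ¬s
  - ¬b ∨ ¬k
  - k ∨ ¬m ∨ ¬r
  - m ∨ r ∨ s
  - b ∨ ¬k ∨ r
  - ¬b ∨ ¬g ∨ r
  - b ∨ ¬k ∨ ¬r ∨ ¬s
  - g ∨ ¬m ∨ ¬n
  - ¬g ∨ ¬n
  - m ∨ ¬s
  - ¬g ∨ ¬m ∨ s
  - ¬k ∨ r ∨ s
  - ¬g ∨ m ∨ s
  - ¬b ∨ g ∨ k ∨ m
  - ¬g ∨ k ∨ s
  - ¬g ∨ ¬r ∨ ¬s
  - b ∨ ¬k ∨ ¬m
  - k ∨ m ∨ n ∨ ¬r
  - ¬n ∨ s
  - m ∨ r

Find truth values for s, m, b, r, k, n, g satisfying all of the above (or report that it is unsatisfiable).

Unit clause (¬k) forces k = False.
Set s = False.
  then (¬g ∨ k ∨ s) forces g = False.
  then (¬n ∨ s) forces n = False.
Try m = False:
  (m ∨ r ∨ s) forces r = True.
  clause (k ∨ m ∨ n ∨ ¬r) is falsified — backtrack.
So m = True.
  then (k ∨ ¬m ∨ ¬r) forces r = False.
Set b = True.
All clauses satisfied.

s: False, m: True, b: True, r: False, k: False, n: False, g: False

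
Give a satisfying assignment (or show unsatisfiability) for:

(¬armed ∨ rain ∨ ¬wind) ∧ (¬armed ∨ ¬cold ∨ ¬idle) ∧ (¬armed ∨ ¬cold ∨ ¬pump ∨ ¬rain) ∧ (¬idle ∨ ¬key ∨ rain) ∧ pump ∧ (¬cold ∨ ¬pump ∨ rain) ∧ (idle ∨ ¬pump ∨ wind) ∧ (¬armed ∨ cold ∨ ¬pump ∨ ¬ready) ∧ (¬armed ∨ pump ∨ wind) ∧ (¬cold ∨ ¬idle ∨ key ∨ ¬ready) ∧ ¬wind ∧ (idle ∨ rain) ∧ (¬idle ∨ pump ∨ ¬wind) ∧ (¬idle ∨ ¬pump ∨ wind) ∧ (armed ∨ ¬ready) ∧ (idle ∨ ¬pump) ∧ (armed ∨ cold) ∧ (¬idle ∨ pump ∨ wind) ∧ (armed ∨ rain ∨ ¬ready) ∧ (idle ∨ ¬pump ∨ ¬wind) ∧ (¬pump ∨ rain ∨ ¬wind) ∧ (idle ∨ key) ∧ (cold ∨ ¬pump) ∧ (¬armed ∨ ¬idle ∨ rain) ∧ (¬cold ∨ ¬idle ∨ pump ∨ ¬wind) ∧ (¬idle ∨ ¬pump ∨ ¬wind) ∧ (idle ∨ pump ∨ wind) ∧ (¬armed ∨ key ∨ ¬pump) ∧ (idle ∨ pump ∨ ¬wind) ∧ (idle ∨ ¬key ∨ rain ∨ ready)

Case wind = True:
  Clause (¬wind) is falsified — contradiction.
Case wind = False:
  (pump) forces pump = True.
  (idle ∨ ¬pump ∨ wind) forces idle = True.
  Clause (¬idle ∨ ¬pump ∨ wind) is falsified — contradiction.
Both cases fail, so the formula is unsatisfiable.

UNSATISFIABLE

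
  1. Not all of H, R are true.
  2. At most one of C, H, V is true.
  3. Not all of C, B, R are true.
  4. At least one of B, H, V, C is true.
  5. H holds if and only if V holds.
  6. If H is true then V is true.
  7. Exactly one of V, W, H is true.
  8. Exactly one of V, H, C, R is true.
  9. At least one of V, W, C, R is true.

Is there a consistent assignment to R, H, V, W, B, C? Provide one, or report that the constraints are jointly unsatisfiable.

R: False, H: False, V: False, W: True, B: False, C: True

  (1) {H, R}: 0/2 true — not all ✓
  (2) {C, H, V}: 1 true — at most one ✓
  (3) {C, B, R}: 1/3 true — not all ✓
  (4) {B, H, V, C}: 1 true — at least one ✓
  (5) H=F, V=F — same ✓
  (6) H=F ⇒ V: vacuous ✓
  (7) {V, W, H}: 1 true — exactly one ✓
  (8) {V, H, C, R}: 1 true — exactly one ✓
  (9) {V, W, C, R}: 2 true — at least one ✓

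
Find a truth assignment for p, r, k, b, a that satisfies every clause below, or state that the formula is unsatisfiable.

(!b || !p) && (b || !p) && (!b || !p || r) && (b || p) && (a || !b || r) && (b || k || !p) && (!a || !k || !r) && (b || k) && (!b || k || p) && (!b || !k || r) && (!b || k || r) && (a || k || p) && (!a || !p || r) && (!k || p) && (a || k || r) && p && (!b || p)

Case p = True:
  (!b || !p) forces b = False.
  Clause (b || !p) is falsified — contradiction.
Case p = False:
  Clause (p) is falsified — contradiction.
Both cases fail, so the formula is unsatisfiable.

Unsatisfiable — no assignment works.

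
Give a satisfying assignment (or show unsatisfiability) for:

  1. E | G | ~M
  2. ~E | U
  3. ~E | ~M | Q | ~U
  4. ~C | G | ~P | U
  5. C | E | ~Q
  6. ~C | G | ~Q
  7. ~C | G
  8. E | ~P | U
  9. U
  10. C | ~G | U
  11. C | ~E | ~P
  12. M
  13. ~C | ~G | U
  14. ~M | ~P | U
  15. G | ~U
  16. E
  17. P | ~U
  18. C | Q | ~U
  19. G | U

Q=T, G=T, E=T, C=T, U=T, M=T, P=T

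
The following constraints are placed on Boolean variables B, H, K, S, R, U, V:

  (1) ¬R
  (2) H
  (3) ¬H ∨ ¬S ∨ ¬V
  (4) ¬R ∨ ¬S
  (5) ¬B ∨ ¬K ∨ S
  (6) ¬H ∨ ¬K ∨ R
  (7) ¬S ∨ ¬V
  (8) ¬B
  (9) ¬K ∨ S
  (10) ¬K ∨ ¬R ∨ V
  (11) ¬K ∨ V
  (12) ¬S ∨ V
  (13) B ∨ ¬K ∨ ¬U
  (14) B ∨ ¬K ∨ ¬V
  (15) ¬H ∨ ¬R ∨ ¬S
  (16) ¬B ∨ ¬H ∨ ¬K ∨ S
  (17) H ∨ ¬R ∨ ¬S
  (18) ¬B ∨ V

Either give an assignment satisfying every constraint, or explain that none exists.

B = False, H = True, K = False, S = False, R = False, U = True, V = True

Unit clause (¬R) forces R = False.
Unit clause (H) forces H = True.
In (¬H ∨ ¬K ∨ R) only ¬K is left, so K = False.
Unit clause (¬B) forces B = False.
Try S = True:
  (¬H ∨ ¬S ∨ ¬V) forces V = False.
  clause (¬S ∨ V) is falsified — backtrack.
So S = False.
Set U = True.
Set V = True.
All clauses satisfied.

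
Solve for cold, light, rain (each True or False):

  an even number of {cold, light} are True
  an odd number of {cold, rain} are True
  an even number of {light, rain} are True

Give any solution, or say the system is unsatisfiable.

The formula is unsatisfiable.

Adding constraints 1, 2, 3 mod 2: every variable appears an even number of times on the left, so the left side is 0.
But the right sides sum to 1 (mod 2). 0 ≠ 1 — the system is inconsistent.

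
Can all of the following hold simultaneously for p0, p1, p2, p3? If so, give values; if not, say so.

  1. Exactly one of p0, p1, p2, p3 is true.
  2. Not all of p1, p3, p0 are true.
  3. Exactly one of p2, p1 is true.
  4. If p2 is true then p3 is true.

p0=F, p1=T, p2=F, p3=F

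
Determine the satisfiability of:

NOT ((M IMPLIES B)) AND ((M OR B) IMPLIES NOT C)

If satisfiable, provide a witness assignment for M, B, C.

M: True, B: False, C: False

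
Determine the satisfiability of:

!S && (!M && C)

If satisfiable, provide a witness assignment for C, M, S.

C = True, M = False, S = False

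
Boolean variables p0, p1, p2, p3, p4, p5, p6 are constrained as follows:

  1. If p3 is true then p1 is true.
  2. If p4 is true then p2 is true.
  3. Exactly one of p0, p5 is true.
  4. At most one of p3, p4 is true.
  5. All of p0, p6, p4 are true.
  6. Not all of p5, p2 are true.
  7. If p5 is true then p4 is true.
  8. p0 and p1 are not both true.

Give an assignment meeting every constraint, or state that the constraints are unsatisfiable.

p0=T, p1=F, p2=T, p3=F, p4=T, p5=F, p6=T

  (1) p3=F ⇒ p1: vacuous ✓
  (2) p4=T ⇒ p2: T ✓
  (3) {p0, p5}: 1 true — exactly one ✓
  (4) {p3, p4}: 1 true — at most one ✓
  (5) {p0, p6, p4}: all 3 true ✓
  (6) {p5, p2}: 1/2 true — not all ✓
  (7) p5=F ⇒ p4: vacuous ✓
  (8) p0=T, p1=F — not both ✓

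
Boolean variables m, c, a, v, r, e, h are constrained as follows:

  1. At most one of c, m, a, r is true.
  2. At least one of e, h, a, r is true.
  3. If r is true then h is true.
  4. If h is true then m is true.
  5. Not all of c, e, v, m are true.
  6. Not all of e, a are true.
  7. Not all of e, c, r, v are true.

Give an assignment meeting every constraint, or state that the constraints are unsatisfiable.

m: False; c: False; a: False; v: True; r: False; e: True; h: False

  (1) {c, m, a, r}: 0 true — at most one ✓
  (2) {e, h, a, r}: 1 true — at least one ✓
  (3) r=F ⇒ h: vacuous ✓
  (4) h=F ⇒ m: vacuous ✓
  (5) {c, e, v, m}: 2/4 true — not all ✓
  (6) {e, a}: 1/2 true — not all ✓
  (7) {e, c, r, v}: 2/4 true — not all ✓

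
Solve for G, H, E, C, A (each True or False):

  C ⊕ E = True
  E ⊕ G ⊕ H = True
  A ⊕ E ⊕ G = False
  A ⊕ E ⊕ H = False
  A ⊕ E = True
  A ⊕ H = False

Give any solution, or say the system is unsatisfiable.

UNSATISFIABLE

Adding constraints 2, 3, 6 mod 2: every variable appears an even number of times on the left, so the left side is 0.
But the right sides sum to 1 (mod 2). 0 ≠ 1 — the system is inconsistent.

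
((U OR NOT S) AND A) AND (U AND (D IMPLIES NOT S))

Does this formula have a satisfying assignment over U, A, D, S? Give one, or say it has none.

U = True; A = True; D = True; S = False

  (U OR NOT S) AND A = True
    U OR NOT S = True
      NOT S = True
  U AND (D IMPLIES NOT S) = True
    D IMPLIES NOT S = True
      NOT S = True
Both conjuncts True, so the formula holds.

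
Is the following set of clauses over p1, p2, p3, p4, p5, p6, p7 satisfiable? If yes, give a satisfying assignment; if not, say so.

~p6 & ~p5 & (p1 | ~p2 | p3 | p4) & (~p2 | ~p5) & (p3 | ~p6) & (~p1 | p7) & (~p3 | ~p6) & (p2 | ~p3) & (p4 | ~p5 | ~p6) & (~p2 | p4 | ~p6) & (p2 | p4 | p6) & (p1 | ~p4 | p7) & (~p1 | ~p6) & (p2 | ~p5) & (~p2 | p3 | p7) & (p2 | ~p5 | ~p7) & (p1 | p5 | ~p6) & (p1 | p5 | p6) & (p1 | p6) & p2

p1 = True, p2 = True, p3 = False, p4 = True, p5 = False, p6 = False, p7 = True

Unit clause (~p6) forces p6 = False.
Unit clause (~p5) forces p5 = False.
In (p1 | p5 | p6) only p1 is left, so p1 = True.
Unit clause (p2) forces p2 = True.
In (~p1 | p7) only p7 is left, so p7 = True.
Set p3 = False.
Set p4 = True.
All clauses satisfied.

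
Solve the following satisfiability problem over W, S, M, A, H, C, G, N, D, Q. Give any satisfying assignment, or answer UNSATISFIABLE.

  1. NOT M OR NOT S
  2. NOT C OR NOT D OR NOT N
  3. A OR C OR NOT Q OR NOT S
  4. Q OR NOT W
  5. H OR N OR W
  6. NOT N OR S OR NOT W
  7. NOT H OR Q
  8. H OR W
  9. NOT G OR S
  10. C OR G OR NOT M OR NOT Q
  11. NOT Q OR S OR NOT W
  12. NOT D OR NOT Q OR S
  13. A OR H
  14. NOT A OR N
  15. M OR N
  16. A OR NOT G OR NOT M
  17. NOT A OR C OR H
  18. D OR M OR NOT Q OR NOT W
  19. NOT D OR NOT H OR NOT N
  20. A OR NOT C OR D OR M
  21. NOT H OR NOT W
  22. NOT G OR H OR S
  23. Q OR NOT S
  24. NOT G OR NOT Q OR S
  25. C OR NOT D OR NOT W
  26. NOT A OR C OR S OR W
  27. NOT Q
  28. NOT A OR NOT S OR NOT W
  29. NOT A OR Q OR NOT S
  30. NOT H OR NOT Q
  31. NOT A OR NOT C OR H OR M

Case Q = True:
  Clause (NOT Q) is falsified — contradiction.
Case Q = False:
  (Q OR NOT W) forces W = False.
  (NOT H OR Q) forces H = False.
  Clause (H OR W) is falsified — contradiction.
Both cases fail, so the formula is unsatisfiable.

Unsatisfiable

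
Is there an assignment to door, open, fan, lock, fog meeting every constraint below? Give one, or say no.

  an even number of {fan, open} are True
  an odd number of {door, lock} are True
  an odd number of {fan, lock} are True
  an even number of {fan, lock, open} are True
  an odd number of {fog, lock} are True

door=T, open=T, fan=T, lock=F, fog=T

{fan, open}: 2 true → even ✓
{door, lock}: 1 true → odd ✓
{fan, lock}: 1 true → odd ✓
{fan, lock, open}: 2 true → even ✓
{fog, lock}: 1 true → odd ✓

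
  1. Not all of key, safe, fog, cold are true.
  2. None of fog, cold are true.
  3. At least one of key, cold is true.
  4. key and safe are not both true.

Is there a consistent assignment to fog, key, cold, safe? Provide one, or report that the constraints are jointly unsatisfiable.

fog = False; key = True; cold = False; safe = False

  (1) {key, safe, fog, cold}: 1/4 true — not all ✓
  (2) {fog, cold}: 0 true — none ✓
  (3) {key, cold}: 1 true — at least one ✓
  (4) key=T, safe=F — not both ✓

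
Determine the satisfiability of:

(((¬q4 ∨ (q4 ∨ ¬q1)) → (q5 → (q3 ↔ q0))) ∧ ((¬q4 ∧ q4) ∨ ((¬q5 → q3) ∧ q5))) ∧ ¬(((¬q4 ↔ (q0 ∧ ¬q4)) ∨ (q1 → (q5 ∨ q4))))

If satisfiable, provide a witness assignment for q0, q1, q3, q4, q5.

Unsatisfiable — no assignment works.

Case q5 = True: the conjunct ¬(((¬q4 ↔ (q0 ∧ ¬q4)) ∨ (q1 → (q5 ∨ q4)))) becomes ¬(((¬q4 ↔ (q0 ∧ ¬q4)) ∨ True)) = False.
Case q5 = False: the formula simplifies to (¬q4 ∧ q4) ∧ ¬(((¬q4 ↔ (q0 ∧ ¬q4)) ∨ (q1 → q4))).
  q4 = True: the conjunct ¬q4 is False.
  q4 = False: the conjunct q4 is False.
Both cases fail — unsatisfiable.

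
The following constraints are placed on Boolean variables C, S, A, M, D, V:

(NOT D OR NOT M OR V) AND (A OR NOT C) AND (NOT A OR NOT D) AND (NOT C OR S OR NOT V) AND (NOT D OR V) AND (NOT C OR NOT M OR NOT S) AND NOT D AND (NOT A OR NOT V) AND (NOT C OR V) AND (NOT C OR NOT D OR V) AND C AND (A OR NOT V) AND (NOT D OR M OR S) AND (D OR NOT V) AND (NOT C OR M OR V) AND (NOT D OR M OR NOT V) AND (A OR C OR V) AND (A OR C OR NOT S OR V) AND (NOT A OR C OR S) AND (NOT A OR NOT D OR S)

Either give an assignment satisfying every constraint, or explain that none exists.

Case C = True:
  (A OR NOT C) forces A = True.
  (NOT A OR NOT D) forces D = False.
  (NOT A OR NOT V) forces V = False.
  Clause (NOT C OR V) is falsified — contradiction.
Case C = False:
  Clause (C) is falsified — contradiction.
Both cases fail, so the formula is unsatisfiable.

Unsatisfiable — no assignment works.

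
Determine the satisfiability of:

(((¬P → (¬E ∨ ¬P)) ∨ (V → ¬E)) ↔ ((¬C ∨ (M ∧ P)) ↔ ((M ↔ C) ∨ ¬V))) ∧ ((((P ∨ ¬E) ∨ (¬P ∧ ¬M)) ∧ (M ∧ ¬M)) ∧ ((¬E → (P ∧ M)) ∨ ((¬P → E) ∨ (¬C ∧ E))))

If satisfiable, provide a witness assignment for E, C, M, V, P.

Unsatisfiable — no assignment works.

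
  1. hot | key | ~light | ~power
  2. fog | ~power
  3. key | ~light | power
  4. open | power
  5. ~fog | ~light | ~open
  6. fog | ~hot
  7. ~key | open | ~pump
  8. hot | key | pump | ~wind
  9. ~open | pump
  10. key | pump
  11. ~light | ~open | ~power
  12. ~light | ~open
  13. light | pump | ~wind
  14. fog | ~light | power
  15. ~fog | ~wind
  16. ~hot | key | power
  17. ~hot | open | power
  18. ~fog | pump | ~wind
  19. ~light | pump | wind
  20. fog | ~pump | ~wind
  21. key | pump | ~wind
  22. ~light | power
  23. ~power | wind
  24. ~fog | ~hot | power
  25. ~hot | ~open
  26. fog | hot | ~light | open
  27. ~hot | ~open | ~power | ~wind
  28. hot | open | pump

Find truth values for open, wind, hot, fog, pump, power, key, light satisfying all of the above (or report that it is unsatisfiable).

Try open = False:
  (open | power) forces power = True.
  (fog | ~power) forces fog = True.
  (~fog | ~wind) forces wind = False.
  clause (~power | wind) is falsified — backtrack.
So open = True.
  then (~open | pump) forces pump = True.
  then (~light | ~open) forces light = False.
  then (~hot | ~open) forces hot = False.
Set wind = False.
  then (~power | wind) forces power = False.
Set fog = True.
Set key = True.
All clauses satisfied.

open=T, wind=F, hot=F, fog=T, pump=T, power=F, key=T, light=F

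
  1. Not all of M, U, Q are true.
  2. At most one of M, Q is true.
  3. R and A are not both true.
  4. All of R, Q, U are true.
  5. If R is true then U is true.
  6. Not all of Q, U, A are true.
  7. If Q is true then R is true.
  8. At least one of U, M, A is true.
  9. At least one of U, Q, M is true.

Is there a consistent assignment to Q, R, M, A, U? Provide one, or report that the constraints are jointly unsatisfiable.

Q: True, R: True, M: False, A: False, U: True

  (1) {M, U, Q}: 2/3 true — not all ✓
  (2) {M, Q}: 1 true — at most one ✓
  (3) R=T, A=F — not both ✓
  (4) {R, Q, U}: all 3 true ✓
  (5) R=T ⇒ U: T ✓
  (6) {Q, U, A}: 2/3 true — not all ✓
  (7) Q=T ⇒ R: T ✓
  (8) {U, M, A}: 1 true — at least one ✓
  (9) {U, Q, M}: 2 true — at least one ✓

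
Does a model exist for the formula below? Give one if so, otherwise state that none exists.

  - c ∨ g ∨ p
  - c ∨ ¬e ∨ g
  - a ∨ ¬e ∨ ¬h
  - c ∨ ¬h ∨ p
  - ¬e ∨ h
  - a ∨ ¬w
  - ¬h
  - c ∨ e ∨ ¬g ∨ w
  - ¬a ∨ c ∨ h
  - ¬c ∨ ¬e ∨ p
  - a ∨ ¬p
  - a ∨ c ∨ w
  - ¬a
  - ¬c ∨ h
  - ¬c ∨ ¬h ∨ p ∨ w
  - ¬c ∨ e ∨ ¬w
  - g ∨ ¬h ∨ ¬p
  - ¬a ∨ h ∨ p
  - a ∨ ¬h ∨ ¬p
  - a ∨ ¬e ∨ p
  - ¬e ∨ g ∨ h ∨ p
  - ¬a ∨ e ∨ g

The formula is unsatisfiable.

Case a = True:
  Clause (¬a) is falsified — contradiction.
Case a = False:
  (a ∨ ¬w) forces w = False.
  (¬h) forces h = False.
  (¬e ∨ h) forces e = False.
  (a ∨ ¬p) forces p = False.
  (a ∨ c ∨ w) forces c = True.
  Clause (¬c ∨ h) is falsified — contradiction.
Both cases fail, so the formula is unsatisfiable.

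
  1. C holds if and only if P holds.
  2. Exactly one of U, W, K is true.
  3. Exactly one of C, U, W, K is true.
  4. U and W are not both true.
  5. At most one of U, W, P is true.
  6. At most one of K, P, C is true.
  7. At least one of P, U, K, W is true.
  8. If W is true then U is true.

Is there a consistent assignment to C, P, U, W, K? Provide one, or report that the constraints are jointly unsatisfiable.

C=F; P=F; U=T; W=F; K=F

  (1) C=F, P=F — same ✓
  (2) {U, W, K}: 1 true — exactly one ✓
  (3) {C, U, W, K}: 1 true — exactly one ✓
  (4) U=T, W=F — not both ✓
  (5) {U, W, P}: 1 true — at most one ✓
  (6) {K, P, C}: 0 true — at most one ✓
  (7) {P, U, K, W}: 1 true — at least one ✓
  (8) W=F ⇒ U: vacuous ✓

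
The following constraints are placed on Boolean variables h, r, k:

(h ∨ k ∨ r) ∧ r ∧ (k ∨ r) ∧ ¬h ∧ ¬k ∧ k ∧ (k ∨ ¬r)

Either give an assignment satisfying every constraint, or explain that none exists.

Case k = True:
  Clause (¬k) is falsified — contradiction.
Case k = False:
  Clause (k) is falsified — contradiction.
Both cases fail, so the formula is unsatisfiable.

UNSATISFIABLE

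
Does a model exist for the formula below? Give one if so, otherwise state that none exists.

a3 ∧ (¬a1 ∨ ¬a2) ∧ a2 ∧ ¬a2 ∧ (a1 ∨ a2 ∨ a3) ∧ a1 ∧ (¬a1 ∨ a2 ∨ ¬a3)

UNSATISFIABLE

Case a2 = True:
  Clause (¬a2) is falsified — contradiction.
Case a2 = False:
  Clause (a2) is falsified — contradiction.
Both cases fail, so the formula is unsatisfiable.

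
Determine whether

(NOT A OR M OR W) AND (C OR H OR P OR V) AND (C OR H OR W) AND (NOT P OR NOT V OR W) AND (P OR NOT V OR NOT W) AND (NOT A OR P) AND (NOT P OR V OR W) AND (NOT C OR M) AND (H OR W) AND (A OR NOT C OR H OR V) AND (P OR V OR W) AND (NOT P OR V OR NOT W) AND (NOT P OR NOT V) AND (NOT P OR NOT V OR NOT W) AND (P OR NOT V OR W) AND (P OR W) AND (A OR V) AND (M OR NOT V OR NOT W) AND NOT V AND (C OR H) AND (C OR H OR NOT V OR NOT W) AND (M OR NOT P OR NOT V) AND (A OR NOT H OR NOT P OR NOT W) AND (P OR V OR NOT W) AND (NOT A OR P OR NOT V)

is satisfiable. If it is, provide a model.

Case V = True:
  Clause (NOT V) is falsified — contradiction.
Case V = False:
  (A OR V) forces A = True.
  (NOT A OR P) forces P = True.
  (NOT P OR V OR W) forces W = True.
  Clause (NOT P OR V OR NOT W) is falsified — contradiction.
Both cases fail, so the formula is unsatisfiable.

Unsatisfiable — no assignment works.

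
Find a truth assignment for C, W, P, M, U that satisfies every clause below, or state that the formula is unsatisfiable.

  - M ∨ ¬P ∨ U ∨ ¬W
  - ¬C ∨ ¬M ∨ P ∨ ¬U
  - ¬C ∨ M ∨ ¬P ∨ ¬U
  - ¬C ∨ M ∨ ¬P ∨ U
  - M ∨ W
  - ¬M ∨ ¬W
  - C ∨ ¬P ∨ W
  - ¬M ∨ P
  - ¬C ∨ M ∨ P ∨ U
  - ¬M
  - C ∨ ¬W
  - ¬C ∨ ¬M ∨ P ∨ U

C = True; W = True; P = False; M = False; U = True

Unit clause (¬M) forces M = False.
In (M ∨ W) only W is left, so W = True.
In (C ∨ ¬W) only C is left, so C = True.
Try P = True:
  (M ∨ ¬P ∨ U ∨ ¬W) forces U = True.
  clause (¬C ∨ M ∨ ¬P ∨ ¬U) is falsified — backtrack.
So P = False.
  then (¬C ∨ M ∨ P ∨ U) forces U = True.
All clauses satisfied.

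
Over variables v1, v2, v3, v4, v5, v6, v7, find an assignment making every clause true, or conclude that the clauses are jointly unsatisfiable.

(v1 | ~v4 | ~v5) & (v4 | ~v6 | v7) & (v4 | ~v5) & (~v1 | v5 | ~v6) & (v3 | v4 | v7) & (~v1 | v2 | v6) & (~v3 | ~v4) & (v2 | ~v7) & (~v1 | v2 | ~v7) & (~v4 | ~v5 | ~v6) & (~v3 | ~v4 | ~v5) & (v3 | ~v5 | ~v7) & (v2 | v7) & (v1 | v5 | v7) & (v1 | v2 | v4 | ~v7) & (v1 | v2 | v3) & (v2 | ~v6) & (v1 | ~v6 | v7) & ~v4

v1=T, v2=T, v3=T, v4=F, v5=F, v6=F, v7=F

Unit clause (~v4) forces v4 = False.
In (v4 | ~v5) only ~v5 is left, so v5 = False.
Set v1 = True.
  then (~v1 | v5 | ~v6) forces v6 = False.
  then (~v1 | v2 | v6) forces v2 = True.
Set v3 = True.
Set v7 = False.
All clauses satisfied.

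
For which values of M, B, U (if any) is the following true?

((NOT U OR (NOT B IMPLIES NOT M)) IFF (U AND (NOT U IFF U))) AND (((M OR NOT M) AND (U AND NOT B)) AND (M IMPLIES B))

Case U = True: the formula simplifies to NOT ((NOT B IMPLIES NOT M)) AND (((M OR NOT M) AND NOT B) AND (M IMPLIES B)).
  M = True: simplifies to NOT B AND (NOT B AND B).
    B = True: the conjunct NOT B is False.
    B = False: the conjunct B is False.
  M = False: the conjunct NOT ((NOT B IMPLIES NOT M)) becomes NOT ((NOT B IMPLIES True)) = False.
Case U = False: the conjunct (NOT U OR (NOT B IMPLIES NOT M)) IFF (U AND (NOT U IFF U)) becomes (True OR (NOT B IMPLIES NOT M)) IFF (False AND False) = False.
Both cases fail — unsatisfiable.

Unsatisfiable — no assignment works.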